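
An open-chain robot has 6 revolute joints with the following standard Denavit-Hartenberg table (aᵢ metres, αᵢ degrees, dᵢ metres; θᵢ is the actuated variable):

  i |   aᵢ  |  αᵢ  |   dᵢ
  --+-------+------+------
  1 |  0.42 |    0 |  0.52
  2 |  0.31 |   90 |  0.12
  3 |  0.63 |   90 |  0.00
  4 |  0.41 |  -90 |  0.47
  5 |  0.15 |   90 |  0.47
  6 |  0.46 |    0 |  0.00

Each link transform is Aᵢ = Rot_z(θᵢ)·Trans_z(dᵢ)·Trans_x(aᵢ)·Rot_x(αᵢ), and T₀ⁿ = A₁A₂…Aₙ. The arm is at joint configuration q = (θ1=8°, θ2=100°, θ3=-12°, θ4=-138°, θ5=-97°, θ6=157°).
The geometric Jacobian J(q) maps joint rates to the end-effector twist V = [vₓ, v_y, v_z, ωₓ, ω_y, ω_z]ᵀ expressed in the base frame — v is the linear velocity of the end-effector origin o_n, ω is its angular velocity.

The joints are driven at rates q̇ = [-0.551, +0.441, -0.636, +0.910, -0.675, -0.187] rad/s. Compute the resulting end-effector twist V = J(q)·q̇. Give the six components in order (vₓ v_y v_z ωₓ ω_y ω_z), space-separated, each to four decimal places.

-0.0881 0.2247 -0.6166 -0.0078 -0.8128 -0.8998

o_n = [-0.6307, 0.7572, 0.2929]
J₁: ẑ×o_n = [-0.7572, -0.6307, 0.0000], ω = ẑ
J2: z=[0.0000, 0.0000, 1.0000] o=[0.4159, 0.0585, 0.5200] → [-0.6987, -1.0466, 0.0000, 0.0000, 0.0000, 1.0000]
J3: z=[0.9511, 0.3090, 0.0000] o=[0.3201, 0.3533, 0.6400] → [-0.1073, 0.3302, 0.6779, 0.9511, 0.3090, 0.0000]
J4: z=[0.0642, -0.1977, -0.9781] o=[0.1297, 0.9394, 0.5090] → [-0.1355, 0.7577, -0.1621, 0.0642, -0.1977, -0.9781]
J5: z=[-0.9090, 0.3928, -0.1391] o=[-0.0089, 0.4782, 0.1126] → [0.1096, 0.2503, -0.0093, -0.9090, 0.3928, -0.1391]
J6: z=[0.4009, 0.9155, -0.0342] o=[-0.4191, 0.6498, -0.1012] → [0.3644, -0.1507, 0.2368, 0.4009, 0.9155, -0.0342]
V = J·q̇ = [-0.0881, 0.2247, -0.6166, -0.0078, -0.8128, -0.8998]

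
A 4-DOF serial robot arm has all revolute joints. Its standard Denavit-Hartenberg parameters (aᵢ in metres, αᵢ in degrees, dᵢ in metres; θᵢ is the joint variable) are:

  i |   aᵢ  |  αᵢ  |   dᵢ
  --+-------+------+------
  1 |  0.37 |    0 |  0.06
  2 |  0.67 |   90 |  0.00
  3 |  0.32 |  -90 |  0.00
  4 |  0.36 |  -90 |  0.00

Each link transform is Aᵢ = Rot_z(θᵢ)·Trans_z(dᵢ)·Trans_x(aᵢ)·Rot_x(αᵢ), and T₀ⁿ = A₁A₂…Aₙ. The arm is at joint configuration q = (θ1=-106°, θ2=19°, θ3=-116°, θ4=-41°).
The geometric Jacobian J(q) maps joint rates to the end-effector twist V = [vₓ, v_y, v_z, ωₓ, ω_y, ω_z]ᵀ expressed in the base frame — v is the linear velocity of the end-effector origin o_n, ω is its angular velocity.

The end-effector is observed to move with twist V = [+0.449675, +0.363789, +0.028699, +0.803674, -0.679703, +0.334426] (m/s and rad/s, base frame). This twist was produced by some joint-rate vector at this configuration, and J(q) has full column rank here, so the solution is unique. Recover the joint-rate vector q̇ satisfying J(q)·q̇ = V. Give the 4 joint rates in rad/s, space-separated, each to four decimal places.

o_n = [-0.3164, -0.7781, -0.4718]
J₁: ẑ×o_n = [0.7781, -0.3164, 0.0000], ω = ẑ
J2: z=[0.0000, 0.0000, 1.0000] o=[-0.1020, -0.3557, 0.0600] → [0.4224, -0.2144, 0.0000, 0.0000, 0.0000, 1.0000]
J3: z=[-0.9986, -0.0523, 0.0000] o=[-0.0669, -1.0247, 0.0600] → [0.0278, -0.5311, -0.2594, -0.9986, -0.0523, 0.0000]
J4: z=[0.0470, -0.8976, -0.4384] o=[-0.0743, -0.8847, -0.2276] → [0.2659, 0.1176, -0.2123, 0.0470, -0.8976, -0.4384]
q̇ = J⁺·V = [-0.0900, 0.7760, -0.7670, 0.8020]

-0.0900 0.7760 -0.7670 0.8020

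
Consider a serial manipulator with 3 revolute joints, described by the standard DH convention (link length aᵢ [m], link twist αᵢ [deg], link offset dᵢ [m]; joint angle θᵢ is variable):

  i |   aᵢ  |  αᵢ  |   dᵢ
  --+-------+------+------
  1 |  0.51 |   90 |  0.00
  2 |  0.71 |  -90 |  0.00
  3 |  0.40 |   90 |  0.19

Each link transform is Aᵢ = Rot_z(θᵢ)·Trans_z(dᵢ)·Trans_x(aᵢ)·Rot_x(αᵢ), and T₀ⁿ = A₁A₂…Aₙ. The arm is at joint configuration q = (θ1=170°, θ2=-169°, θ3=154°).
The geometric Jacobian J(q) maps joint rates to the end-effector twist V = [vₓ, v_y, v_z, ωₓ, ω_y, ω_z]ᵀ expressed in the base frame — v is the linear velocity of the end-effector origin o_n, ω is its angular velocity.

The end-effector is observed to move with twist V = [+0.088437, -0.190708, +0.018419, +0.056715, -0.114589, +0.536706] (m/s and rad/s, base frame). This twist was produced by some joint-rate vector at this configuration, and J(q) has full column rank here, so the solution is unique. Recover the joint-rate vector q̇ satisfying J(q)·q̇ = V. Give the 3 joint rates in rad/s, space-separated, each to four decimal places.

0.1470 -0.1030 -0.3970

o_n = [-0.2296, -0.1376, -0.2534]
J₁: ẑ×o_n = [0.1376, -0.2296, 0.0000], ω = ẑ
J2: z=[0.1736, 0.9848, 0.0000] o=[-0.5023, 0.0886, 0.0000] → [-0.2495, 0.0440, -0.3078, 0.1736, 0.9848, 0.0000]
J3: z=[-0.1879, 0.0331, -0.9816] o=[0.1841, -0.0325, -0.1355] → [-0.1071, 0.3839, 0.0335, -0.1879, 0.0331, -0.9816]
q̇ = J⁺·V = [0.1470, -0.1030, -0.3970]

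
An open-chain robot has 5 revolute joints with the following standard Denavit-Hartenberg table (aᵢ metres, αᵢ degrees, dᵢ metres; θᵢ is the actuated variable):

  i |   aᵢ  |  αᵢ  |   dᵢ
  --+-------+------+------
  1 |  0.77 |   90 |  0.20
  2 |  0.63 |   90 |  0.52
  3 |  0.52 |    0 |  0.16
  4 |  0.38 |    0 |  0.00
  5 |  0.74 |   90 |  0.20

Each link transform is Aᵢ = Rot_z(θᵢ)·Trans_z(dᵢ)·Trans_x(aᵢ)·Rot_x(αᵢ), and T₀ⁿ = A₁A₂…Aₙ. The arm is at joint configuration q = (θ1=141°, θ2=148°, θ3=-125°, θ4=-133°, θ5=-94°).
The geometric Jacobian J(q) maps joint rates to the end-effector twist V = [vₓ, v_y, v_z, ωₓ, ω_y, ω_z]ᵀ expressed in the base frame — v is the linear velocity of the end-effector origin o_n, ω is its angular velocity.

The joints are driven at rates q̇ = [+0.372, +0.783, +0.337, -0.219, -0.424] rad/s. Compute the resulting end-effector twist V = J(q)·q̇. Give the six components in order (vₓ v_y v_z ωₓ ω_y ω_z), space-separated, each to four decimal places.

0.1861 -0.6404 -0.4355 0.6188 0.5065 0.1125

o_n = [0.2608, 0.5206, 1.0275]
J₁: ẑ×o_n = [-0.5206, 0.2608, 0.0000], ω = ẑ
J2: z=[0.6293, 0.7771, 0.0000] o=[-0.5984, 0.4846, 0.2000] → [0.6431, -0.5208, -0.6450, 0.6293, 0.7771, 0.0000]
J3: z=[-0.4118, 0.3335, 0.8480] o=[0.1441, 0.5525, 0.5338] → [0.1916, 0.3023, -0.0258, -0.4118, 0.3335, 0.8480]
J4: z=[-0.4118, 0.3335, 0.8480] o=[-0.3865, 0.4340, 0.5115] → [0.0986, 0.7614, -0.2515, -0.4118, 0.3335, 0.8480]
J5: z=[-0.4118, 0.3335, 0.8480] o=[-0.2046, 0.7650, 0.4696] → [0.3933, 0.6245, -0.0546, -0.4118, 0.3335, 0.8480]
V = J·q̇ = [0.1861, -0.6404, -0.4355, 0.6188, 0.5065, 0.1125]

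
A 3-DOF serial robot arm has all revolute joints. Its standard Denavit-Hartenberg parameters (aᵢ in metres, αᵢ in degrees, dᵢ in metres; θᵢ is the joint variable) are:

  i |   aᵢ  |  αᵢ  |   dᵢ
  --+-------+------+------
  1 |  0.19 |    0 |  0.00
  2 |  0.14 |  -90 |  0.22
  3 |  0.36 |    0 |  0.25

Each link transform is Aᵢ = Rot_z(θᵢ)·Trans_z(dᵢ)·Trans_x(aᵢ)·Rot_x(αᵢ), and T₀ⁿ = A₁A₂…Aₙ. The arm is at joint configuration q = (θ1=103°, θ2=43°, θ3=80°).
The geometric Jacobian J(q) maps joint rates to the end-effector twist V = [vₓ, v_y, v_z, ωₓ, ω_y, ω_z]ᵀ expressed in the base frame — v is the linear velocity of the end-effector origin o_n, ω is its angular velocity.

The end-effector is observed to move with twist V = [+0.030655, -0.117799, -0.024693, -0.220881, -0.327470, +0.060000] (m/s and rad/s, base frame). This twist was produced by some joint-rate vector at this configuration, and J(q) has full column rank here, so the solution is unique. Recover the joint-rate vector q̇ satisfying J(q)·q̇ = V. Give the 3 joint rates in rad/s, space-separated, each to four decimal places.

0.4920 -0.4320 0.3950

o_n = [-0.3504, 0.0911, -0.1345]
J₁: ẑ×o_n = [-0.0911, -0.3504, 0.0000], ω = ẑ
J2: z=[0.0000, 0.0000, 1.0000] o=[-0.0427, 0.1851, 0.0000] → [0.0940, -0.3077, 0.0000, 0.0000, 0.0000, 1.0000]
J3: z=[-0.5592, -0.8290, 0.0000] o=[-0.1588, 0.2634, 0.2200] → [0.2939, -0.1983, -0.0625, -0.5592, -0.8290, 0.0000]
q̇ = J⁺·V = [0.4920, -0.4320, 0.3950]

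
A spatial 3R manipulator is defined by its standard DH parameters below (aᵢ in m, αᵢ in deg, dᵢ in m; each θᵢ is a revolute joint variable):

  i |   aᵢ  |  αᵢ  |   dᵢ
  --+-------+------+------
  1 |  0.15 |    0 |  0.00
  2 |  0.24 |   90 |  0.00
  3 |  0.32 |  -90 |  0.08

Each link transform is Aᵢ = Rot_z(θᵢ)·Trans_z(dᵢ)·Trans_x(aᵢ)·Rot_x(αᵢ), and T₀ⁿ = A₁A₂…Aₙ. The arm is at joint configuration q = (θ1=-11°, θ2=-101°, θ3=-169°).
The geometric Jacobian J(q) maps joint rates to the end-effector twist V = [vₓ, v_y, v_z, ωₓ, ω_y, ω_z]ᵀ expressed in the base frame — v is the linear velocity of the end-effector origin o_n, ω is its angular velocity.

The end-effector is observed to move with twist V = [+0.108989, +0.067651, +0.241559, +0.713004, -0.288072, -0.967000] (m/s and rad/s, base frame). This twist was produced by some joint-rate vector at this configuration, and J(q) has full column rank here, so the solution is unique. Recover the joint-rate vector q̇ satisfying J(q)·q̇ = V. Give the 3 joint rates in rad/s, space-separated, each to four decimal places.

-0.1410 -0.8260 -0.7690

o_n = [0.1008, 0.0701, -0.0611]
J₁: ẑ×o_n = [-0.0701, 0.1008, 0.0000], ω = ẑ
J2: z=[0.0000, 0.0000, 1.0000] o=[0.1472, -0.0286, 0.0000] → [-0.0987, -0.0464, 0.0000, 0.0000, 0.0000, 1.0000]
J3: z=[-0.9272, 0.3746, 0.0000] o=[0.0573, -0.2511, 0.0000] → [-0.0229, -0.0566, -0.3141, -0.9272, 0.3746, 0.0000]
q̇ = J⁺·V = [-0.1410, -0.8260, -0.7690]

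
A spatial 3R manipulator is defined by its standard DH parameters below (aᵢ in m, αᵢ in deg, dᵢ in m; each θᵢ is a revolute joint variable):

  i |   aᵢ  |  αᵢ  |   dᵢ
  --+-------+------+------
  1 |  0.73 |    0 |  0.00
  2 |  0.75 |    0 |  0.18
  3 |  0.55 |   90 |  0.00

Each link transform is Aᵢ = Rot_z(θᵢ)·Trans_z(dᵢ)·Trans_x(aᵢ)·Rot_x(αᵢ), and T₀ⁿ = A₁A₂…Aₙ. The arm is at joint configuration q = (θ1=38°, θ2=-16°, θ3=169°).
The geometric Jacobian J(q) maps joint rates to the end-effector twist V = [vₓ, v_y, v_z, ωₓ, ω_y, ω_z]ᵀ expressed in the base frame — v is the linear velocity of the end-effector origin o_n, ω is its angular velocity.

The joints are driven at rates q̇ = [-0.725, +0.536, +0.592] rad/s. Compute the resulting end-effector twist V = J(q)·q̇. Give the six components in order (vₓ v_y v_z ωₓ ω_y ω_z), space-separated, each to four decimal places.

o_n = [0.7307, 0.6254, 0.1800]
J₁: ẑ×o_n = [-0.6254, 0.7307, 0.0000], ω = ẑ
J2: z=[0.0000, 0.0000, 1.0000] o=[0.5752, 0.4494, 0.0000] → [-0.1760, 0.1555, 0.0000, 0.0000, 0.0000, 1.0000]
J3: z=[0.0000, 0.0000, 1.0000] o=[1.2706, 0.7304, 0.1800] → [0.1049, -0.5399, 0.0000, 0.0000, 0.0000, 1.0000]
V = J·q̇ = [0.4212, -0.7661, 0.0000, 0.0000, 0.0000, 0.4030]

0.4212 -0.7661 0.0000 0.0000 0.0000 0.4030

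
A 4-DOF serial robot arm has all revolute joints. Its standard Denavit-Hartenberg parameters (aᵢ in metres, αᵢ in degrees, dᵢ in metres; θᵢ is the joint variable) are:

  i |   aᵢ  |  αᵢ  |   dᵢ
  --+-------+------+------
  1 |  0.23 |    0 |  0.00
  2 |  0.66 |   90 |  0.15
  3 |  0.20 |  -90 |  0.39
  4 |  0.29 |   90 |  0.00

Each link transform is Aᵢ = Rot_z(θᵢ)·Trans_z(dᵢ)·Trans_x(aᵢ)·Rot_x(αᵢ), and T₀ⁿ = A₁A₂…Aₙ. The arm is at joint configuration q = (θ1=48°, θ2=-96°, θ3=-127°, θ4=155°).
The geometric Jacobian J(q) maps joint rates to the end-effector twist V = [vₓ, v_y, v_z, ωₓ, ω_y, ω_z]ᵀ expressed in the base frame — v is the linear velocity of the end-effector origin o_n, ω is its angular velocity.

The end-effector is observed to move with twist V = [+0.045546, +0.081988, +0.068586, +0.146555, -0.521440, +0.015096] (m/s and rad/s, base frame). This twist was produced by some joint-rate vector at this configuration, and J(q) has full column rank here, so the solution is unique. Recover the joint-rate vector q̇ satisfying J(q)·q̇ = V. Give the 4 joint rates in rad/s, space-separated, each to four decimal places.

o_n = [0.4221, -0.5266, 0.2002]
J₁: ẑ×o_n = [0.5266, 0.4221, -0.0000], ω = ẑ
J2: z=[0.0000, 0.0000, 1.0000] o=[0.1539, 0.1709, 0.0000] → [0.6975, 0.2682, -0.0000, 0.0000, 0.0000, 1.0000]
J3: z=[-0.7431, -0.6691, 0.0000] o=[0.5955, -0.3196, 0.1500] → [-0.0336, 0.0373, 0.0378, -0.7431, -0.6691, 0.0000]
J4: z=[0.5344, -0.5935, -0.6018] o=[0.2252, -0.4911, -0.0097] → [-0.1460, -0.2307, 0.0979, 0.5344, -0.5935, -0.6018]
q̇ = J⁺·V = [0.7220, -0.3410, 0.2400, 0.6080]

0.7220 -0.3410 0.2400 0.6080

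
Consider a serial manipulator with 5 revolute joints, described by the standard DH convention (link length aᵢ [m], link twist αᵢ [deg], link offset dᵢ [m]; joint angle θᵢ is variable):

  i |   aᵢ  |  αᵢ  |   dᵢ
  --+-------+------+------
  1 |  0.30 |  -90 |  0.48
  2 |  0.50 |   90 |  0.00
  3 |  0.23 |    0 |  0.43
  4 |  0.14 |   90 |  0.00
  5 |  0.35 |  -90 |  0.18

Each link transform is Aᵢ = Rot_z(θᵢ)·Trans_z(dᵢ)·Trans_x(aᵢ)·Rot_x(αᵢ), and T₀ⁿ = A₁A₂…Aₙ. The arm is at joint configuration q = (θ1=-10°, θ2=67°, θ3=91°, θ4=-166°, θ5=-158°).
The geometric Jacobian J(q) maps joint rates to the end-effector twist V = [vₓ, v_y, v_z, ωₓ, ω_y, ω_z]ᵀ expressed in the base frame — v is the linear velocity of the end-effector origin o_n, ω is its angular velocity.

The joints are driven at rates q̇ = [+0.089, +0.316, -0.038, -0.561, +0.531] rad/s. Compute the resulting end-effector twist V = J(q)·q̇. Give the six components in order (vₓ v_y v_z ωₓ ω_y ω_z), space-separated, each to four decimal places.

o_n = [0.7348, 0.2376, 0.3442]
J₁: ẑ×o_n = [-0.2376, 0.7348, 0.0000], ω = ẑ
J2: z=[0.1736, 0.9848, 0.0000] o=[0.2954, -0.0521, 0.4800] → [-0.1337, 0.0236, -0.3823, 0.1736, 0.9848, 0.0000]
J3: z=[0.9065, -0.1598, 0.3907] o=[0.4878, -0.0860, 0.0197] → [-0.1783, -0.1977, 0.3329, 0.9065, -0.1598, 0.3907]
J4: z=[0.9065, -0.1598, 0.3907] o=[0.9160, 0.0720, 0.1915] → [-0.0891, -0.2093, 0.1212, 0.9065, -0.1598, 0.3907]
J5: z=[-0.4166, -0.1893, 0.8891] o=[0.9065, -0.0636, 0.1581] → [-0.3031, -0.0752, -0.1580, -0.4166, -0.1893, 0.8891]
V = J·q̇ = [-0.1676, 0.1579, -0.2854, -0.7094, 0.3064, 0.3271]

-0.1676 0.1579 -0.2854 -0.7094 0.3064 0.3271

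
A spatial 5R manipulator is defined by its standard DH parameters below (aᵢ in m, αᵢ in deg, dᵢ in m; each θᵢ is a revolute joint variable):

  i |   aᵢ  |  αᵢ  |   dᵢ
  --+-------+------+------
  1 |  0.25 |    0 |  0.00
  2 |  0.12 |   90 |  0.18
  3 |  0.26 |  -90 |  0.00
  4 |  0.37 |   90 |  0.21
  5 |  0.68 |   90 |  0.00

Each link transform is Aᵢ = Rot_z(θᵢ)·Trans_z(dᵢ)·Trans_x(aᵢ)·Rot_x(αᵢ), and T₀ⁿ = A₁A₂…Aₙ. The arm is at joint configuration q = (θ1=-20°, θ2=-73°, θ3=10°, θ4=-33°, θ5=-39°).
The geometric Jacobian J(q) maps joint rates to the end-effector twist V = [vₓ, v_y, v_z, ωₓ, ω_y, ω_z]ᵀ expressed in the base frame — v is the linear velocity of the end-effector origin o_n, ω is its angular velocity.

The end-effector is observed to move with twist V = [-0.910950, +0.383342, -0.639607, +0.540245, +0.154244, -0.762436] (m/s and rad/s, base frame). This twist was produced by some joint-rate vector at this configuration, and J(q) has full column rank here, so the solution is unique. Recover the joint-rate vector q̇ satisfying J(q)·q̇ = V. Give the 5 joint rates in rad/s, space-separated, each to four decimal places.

o_n = [-0.3142, -1.2143, 0.1414]
J₁: ẑ×o_n = [1.2143, -0.3142, 0.0000], ω = ẑ
J2: z=[0.0000, 0.0000, 1.0000] o=[0.2349, -0.0855, 0.0000] → [1.1288, -0.5492, 0.0000, 0.0000, 0.0000, 1.0000]
J3: z=[-0.9986, 0.0523, 0.0000] o=[0.2286, -0.2053, 0.1800] → [-0.0020, -0.0386, 1.0360, -0.9986, 0.0523, 0.0000]
J4: z=[0.0091, 0.1734, 0.9848] o=[0.2152, -0.4610, 0.2251] → [0.7273, -0.5207, 0.0850, 0.0091, 0.1734, 0.9848]
J5: z=[-0.8095, 0.5795, -0.0946] o=[-0.0001, -0.7193, 0.4858] → [-0.2464, -0.2491, 0.5828, -0.8095, 0.5795, -0.0946]
q̇ = J⁺·V = [0.1300, -0.9070, -0.8040, 0.0460, 0.3250]

0.1300 -0.9070 -0.8040 0.0460 0.3250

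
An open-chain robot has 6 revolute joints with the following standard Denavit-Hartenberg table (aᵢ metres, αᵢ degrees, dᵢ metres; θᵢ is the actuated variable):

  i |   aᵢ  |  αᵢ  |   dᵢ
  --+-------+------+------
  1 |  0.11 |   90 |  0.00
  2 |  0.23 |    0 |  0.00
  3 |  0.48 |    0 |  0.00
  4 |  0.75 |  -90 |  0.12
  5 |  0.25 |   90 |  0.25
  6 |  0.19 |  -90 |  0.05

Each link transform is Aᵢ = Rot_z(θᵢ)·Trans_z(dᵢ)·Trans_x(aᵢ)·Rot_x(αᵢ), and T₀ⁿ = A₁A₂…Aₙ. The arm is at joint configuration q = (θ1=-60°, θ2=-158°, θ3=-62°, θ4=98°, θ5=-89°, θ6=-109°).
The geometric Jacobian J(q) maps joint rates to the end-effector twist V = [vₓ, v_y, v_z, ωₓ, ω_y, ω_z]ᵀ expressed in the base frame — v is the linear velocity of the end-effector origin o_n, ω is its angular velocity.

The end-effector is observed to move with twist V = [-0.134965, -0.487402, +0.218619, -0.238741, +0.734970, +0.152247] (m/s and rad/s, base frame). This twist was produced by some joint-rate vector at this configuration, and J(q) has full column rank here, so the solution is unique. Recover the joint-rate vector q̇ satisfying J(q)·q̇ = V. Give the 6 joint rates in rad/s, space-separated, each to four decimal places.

0.6750 0.1470 -0.6130 0.3200 -0.3640 -0.8440

o_n = [-0.6596, 0.5245, -0.4113]
J₁: ẑ×o_n = [-0.5245, -0.6596, 0.0000], ω = ẑ
J2: z=[-0.8660, -0.5000, 0.0000] o=[0.0550, -0.0953, 0.0000] → [0.2057, -0.3562, -0.8940, -0.8660, -0.5000, 0.0000]
J3: z=[-0.8660, -0.5000, 0.0000] o=[-0.0516, 0.0894, -0.0862] → [0.1626, -0.2816, -0.6807, -0.8660, -0.5000, 0.0000]
J4: z=[-0.8660, -0.5000, 0.0000] o=[-0.2355, 0.4079, 0.2224] → [0.3169, -0.5488, -0.3130, -0.8660, -0.5000, 0.0000]
J5: z=[0.4240, -0.7344, -0.5299] o=[-0.5381, 0.6921, -0.4137] → [-0.0905, 0.0634, -0.1603, 0.4240, -0.7344, -0.5299]
J6: z=[0.2498, -0.4676, 0.8479] o=[-0.6497, 0.3855, -0.5498] → [-0.1826, -0.0429, 0.0301, 0.2498, -0.4676, 0.8479]
q̇ = J⁺·V = [0.6750, 0.1470, -0.6130, 0.3200, -0.3640, -0.8440]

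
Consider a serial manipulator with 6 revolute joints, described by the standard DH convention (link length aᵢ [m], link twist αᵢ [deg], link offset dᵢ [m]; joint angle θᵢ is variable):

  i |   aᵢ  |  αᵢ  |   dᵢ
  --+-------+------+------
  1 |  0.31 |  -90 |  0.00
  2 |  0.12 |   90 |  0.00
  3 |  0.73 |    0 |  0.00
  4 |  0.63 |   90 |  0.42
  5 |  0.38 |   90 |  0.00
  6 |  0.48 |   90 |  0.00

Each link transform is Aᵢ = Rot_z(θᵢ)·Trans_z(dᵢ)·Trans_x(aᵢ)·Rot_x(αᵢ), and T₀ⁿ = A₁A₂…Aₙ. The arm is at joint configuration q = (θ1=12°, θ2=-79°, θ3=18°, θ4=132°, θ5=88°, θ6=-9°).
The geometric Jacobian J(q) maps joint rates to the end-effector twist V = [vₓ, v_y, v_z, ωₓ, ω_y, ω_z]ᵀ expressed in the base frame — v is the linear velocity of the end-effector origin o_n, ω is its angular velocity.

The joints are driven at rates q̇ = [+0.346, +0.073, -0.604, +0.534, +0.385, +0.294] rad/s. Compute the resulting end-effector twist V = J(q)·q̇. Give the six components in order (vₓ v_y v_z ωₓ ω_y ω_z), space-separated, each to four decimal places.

o_n = [-0.9833, 0.2924, 0.4446]
J₁: ẑ×o_n = [-0.2924, -0.9833, 0.0000], ω = ẑ
J2: z=[-0.2079, 0.9781, 0.0000] o=[0.3032, 0.0645, 0.0000] → [0.4348, 0.0924, 1.2110, -0.2079, 0.9781, 0.0000]
J3: z=[-0.9602, -0.2041, 0.1908] o=[0.3256, 0.0692, 0.1178] → [-0.1093, 0.0640, -0.4814, -0.9602, -0.2041, 0.1908]
J4: z=[-0.9602, -0.2041, 0.1908] o=[0.4083, 0.3174, 0.7993] → [0.0772, -0.6062, -0.2600, -0.9602, -0.2041, 0.1908]
J5: z=[-0.0867, 0.8669, 0.4908] o=[-0.1623, 0.5182, 0.3439] → [0.1981, -0.3942, 0.7313, -0.0867, 0.8669, 0.4908]
J6: z=[-0.2319, 0.4616, -0.8563] o=[-0.5305, 0.4467, 0.4051] → [-0.1139, 0.3969, 0.2448, -0.2319, 0.4616, -0.8563]
V = J·q̇ = [0.0806, -0.7309, 0.5939, -0.0495, 0.5552, 0.2699]

0.0806 -0.7309 0.5939 -0.0495 0.5552 0.2699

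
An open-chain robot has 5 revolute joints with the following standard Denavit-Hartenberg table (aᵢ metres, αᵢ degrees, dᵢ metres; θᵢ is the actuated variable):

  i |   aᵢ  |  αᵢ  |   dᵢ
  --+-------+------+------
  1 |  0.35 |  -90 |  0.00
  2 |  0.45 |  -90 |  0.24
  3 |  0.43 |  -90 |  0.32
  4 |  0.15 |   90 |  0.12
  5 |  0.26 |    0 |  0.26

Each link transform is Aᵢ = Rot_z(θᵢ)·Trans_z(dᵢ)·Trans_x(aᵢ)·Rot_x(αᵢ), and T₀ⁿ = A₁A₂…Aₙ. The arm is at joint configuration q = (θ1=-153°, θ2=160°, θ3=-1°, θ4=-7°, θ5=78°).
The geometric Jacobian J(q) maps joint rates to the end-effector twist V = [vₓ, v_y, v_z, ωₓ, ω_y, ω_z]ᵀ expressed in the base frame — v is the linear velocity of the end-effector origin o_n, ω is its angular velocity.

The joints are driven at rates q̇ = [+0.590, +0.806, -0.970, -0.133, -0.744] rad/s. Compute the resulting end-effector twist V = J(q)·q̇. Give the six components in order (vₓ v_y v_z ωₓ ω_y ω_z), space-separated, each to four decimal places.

0.2815 -0.0031 0.8382 -0.0197 -1.0656 -1.0456

o_n = [0.7009, 0.4961, 0.2050]
J₁: ẑ×o_n = [-0.4961, 0.7009, 0.0000], ω = ẑ
J2: z=[0.4540, -0.8910, 0.0000] o=[-0.3119, -0.1589, 0.0000] → [-0.1826, -0.0930, 1.1997, 0.4540, -0.8910, 0.0000]
J3: z=[0.3047, 0.1553, 0.9397] o=[0.1739, -0.1808, -0.1539] → [-0.5803, 0.3859, 0.1244, 0.3047, 0.1553, 0.9397]
J4: z=[-0.4393, 0.8983, -0.0060] o=[0.6348, 0.0457, -0.0003] → [0.1870, 0.0898, -0.2573, -0.4393, 0.8983, -0.0060]
J5: z=[0.1995, 0.1040, 0.9744] o=[0.7134, 0.2175, -0.0347] → [-0.2465, -0.0600, 0.0569, 0.1995, 0.1040, 0.9744]
V = J·q̇ = [0.2815, -0.0031, 0.8382, -0.0197, -1.0656, -1.0456]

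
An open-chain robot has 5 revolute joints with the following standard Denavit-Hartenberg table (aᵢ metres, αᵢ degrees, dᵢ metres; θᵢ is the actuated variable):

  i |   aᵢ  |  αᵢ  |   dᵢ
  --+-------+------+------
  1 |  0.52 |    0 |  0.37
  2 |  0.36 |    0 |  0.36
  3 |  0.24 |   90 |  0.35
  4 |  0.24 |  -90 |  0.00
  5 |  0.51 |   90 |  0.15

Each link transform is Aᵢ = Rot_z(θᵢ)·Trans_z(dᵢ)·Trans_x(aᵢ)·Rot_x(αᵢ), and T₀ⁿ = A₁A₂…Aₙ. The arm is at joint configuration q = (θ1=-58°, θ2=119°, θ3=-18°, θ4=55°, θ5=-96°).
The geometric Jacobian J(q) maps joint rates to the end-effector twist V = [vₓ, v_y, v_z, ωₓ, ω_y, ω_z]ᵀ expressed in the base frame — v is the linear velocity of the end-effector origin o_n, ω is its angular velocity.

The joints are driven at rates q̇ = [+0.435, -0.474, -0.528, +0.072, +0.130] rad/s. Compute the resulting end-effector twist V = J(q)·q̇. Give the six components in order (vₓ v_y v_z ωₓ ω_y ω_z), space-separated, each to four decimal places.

o_n = [0.9600, -0.3442, 1.3190]
J₁: ẑ×o_n = [0.3442, 0.9600, -0.0000], ω = ẑ
J2: z=[0.0000, 0.0000, 1.0000] o=[0.2756, -0.4410, 0.3700] → [-0.0968, 0.6844, 0.0000, 0.0000, 0.0000, 1.0000]
J3: z=[0.0000, 0.0000, 1.0000] o=[0.4501, -0.1261, 0.7300] → [0.2180, 0.5099, -0.0000, 0.0000, 0.0000, 1.0000]
J4: z=[0.6820, -0.7314, 0.0000] o=[0.6256, 0.0376, 1.0800] → [-0.1748, -0.1630, -0.0158, 0.6820, -0.7314, 0.0000]
J5: z=[-0.5991, -0.5587, 0.5736] o=[0.7263, 0.1314, 1.2766] → [0.2491, 0.1594, 0.4155, -0.5991, -0.5587, 0.5736]
V = J·q̇ = [0.1003, -0.1671, 0.0529, -0.0288, -0.1253, -0.4924]

0.1003 -0.1671 0.0529 -0.0288 -0.1253 -0.4924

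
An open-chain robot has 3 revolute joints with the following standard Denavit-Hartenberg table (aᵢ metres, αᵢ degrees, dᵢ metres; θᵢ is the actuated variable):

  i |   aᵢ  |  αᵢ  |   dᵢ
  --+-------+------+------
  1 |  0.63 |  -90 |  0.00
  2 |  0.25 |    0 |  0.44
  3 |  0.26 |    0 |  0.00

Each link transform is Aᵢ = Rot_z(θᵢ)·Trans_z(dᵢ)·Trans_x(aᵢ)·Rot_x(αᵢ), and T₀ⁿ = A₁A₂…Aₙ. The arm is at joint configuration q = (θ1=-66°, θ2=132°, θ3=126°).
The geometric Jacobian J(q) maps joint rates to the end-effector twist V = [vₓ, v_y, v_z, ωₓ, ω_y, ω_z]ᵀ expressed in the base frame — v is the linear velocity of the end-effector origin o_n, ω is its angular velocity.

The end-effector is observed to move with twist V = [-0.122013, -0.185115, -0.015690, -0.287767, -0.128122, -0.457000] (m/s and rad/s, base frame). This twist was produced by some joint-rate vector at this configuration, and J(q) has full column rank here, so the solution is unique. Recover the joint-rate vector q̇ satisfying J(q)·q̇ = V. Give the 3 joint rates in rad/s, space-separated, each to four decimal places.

o_n = [0.5682, -0.1944, 0.0685]
J₁: ẑ×o_n = [0.1944, 0.5682, -0.0000], ω = ẑ
J2: z=[0.9135, 0.4067, 0.0000] o=[0.2562, -0.5755, 0.0000] → [0.0279, -0.0626, 0.2213, 0.9135, 0.4067, 0.0000]
J3: z=[0.9135, 0.4067, 0.0000] o=[0.5902, -0.2437, -0.1858] → [0.1034, -0.2323, 0.0541, 0.9135, 0.4067, 0.0000]
q̇ = J⁺·V = [-0.4570, 0.0080, -0.3230]

-0.4570 0.0080 -0.3230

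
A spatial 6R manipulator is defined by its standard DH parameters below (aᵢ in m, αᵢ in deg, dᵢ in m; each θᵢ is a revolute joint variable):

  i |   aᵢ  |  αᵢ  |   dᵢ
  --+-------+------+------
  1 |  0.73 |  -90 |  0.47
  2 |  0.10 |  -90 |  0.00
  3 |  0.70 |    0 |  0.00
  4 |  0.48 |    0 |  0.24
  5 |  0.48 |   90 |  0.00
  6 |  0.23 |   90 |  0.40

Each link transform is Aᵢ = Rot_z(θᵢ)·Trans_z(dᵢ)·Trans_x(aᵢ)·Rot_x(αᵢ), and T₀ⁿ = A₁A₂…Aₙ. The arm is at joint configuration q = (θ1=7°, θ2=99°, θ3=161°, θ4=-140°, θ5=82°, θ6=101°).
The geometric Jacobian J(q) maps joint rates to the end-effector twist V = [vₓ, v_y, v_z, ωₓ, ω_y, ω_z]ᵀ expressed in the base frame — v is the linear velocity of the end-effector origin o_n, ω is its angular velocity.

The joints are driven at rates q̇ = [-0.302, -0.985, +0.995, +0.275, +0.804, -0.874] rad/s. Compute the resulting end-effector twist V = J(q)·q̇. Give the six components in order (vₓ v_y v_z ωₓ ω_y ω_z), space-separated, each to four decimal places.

0.1257 -0.7712 1.0638 -1.8049 -1.0159 0.8636

o_n = [0.3518, -0.8785, 0.3672]
J₁: ẑ×o_n = [0.8785, 0.3518, -0.0000], ω = ẑ
J2: z=[-0.1219, 0.9925, 0.0000] o=[0.7246, 0.0890, 0.4700] → [-0.1021, -0.0125, 0.4879, -0.1219, 0.9925, 0.0000]
J3: z=[-0.9803, -0.1204, 0.1564] o=[0.7090, 0.0871, 0.3712] → [0.1515, -0.0599, 0.9036, -0.9803, -0.1204, 0.1564]
J4: z=[-0.9803, -0.1204, 0.1564] o=[0.8396, -0.1265, 1.0249] → [0.1968, -0.7212, 0.6785, -0.9803, -0.1204, 0.1564]
J5: z=[-0.9803, -0.1204, 0.1564] o=[0.5557, -0.3347, 0.6199] → [0.1155, -0.2797, 0.5086, -0.9803, -0.1204, 0.1564]
J6: z=[-0.1239, -0.2419, -0.9624] o=[0.6294, -0.7968, 0.7265] → [0.0083, 0.2227, -0.0570, -0.1239, -0.2419, -0.9624]
V = J·q̇ = [0.1257, -0.7712, 1.0638, -1.8049, -1.0159, 0.8636]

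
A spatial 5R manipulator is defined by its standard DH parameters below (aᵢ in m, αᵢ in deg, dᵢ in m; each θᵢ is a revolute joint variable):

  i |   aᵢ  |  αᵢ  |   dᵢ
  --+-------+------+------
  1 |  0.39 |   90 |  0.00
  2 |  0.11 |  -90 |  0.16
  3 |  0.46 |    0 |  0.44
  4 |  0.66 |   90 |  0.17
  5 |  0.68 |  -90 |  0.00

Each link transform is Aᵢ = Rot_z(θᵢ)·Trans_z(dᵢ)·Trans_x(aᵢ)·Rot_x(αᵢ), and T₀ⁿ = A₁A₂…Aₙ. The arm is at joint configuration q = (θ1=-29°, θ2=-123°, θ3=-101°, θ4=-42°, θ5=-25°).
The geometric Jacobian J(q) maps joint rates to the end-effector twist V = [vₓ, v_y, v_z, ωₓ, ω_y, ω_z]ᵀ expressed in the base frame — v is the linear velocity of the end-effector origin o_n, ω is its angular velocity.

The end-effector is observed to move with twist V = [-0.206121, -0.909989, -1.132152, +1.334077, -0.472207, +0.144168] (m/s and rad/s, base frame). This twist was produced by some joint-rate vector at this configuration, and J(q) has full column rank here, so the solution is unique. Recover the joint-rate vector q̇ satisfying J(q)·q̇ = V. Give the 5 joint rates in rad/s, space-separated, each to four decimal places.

o_n = [0.3838, -1.7902, 0.6605]
J₁: ẑ×o_n = [1.7902, 0.3838, -0.0000], ω = ẑ
J2: z=[-0.4848, -0.8746, 0.0000] o=[0.3411, -0.1891, 0.0000] → [-0.5777, 0.3202, 0.8136, -0.4848, -0.8746, 0.0000]
J3: z=[0.7335, -0.4066, -0.5446] o=[0.2111, -0.3000, -0.0923] → [-1.1177, -0.6462, -1.0229, 0.7335, -0.4066, -0.5446]
J4: z=[0.7335, -0.4066, -0.5446] o=[0.3568, -0.8970, -0.2583] → [-0.8600, -0.6887, -0.6442, 0.7335, -0.4066, -0.5446]
J5: z=[0.6739, 0.5396, 0.5047] o=[0.5400, -1.4527, 0.0912] → [0.4775, -0.4624, -0.1432, 0.6739, 0.5396, 0.5047]
q̇ = J⁺·V = [0.6150, 0.2510, 0.8720, 0.5550, 0.6070]

0.6150 0.2510 0.8720 0.5550 0.6070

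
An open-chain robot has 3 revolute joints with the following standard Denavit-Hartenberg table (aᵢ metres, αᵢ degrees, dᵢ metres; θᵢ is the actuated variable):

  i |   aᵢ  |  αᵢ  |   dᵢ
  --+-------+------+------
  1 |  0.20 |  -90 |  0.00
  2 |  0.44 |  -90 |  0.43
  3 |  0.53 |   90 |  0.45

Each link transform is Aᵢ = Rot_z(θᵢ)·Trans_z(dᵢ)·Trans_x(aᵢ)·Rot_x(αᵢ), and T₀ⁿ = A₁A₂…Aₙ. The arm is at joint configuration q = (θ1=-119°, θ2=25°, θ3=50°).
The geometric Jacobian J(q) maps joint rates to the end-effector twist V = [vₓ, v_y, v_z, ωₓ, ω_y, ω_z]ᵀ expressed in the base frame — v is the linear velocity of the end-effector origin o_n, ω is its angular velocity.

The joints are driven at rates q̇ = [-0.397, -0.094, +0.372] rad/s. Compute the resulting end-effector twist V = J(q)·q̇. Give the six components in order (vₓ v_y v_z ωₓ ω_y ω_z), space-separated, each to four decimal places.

o_n = [-0.3268, -0.6390, -0.7378]
J₁: ẑ×o_n = [0.6390, -0.3268, 0.0000], ω = ẑ
J2: z=[0.8746, -0.4848, 0.0000] o=[-0.0970, -0.1749, 0.0000] → [0.3577, 0.6453, -0.5174, 0.8746, -0.4848, 0.0000]
J3: z=[0.2049, 0.3696, -0.9063] o=[0.0858, -0.7322, -0.1860] → [-0.1196, 0.4870, 0.1716, 0.2049, 0.3696, -0.9063]
V = J·q̇ = [-0.3318, 0.2502, 0.1125, -0.0060, 0.1831, -0.7341]

-0.3318 0.2502 0.1125 -0.0060 0.1831 -0.7341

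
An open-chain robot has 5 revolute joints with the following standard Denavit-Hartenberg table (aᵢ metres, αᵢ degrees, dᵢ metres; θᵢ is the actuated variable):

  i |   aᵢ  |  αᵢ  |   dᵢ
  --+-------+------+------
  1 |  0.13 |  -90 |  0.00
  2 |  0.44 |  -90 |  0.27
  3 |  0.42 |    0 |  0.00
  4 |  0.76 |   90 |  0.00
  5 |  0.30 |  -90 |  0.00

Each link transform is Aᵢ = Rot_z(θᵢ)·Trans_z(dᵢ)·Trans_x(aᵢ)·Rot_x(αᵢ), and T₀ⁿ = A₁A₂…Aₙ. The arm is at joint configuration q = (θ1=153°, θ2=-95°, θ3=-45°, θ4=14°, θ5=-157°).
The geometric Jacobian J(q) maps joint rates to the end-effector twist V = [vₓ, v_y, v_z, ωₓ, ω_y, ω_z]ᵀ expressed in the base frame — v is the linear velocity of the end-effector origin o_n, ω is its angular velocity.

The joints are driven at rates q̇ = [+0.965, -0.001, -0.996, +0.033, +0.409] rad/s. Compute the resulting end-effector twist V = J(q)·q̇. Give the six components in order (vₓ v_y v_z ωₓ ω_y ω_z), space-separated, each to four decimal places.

0.4760 -0.9561 -0.5029 0.6797 -0.7387 0.6712

o_n = [-0.2929, -0.7668, 1.1371]
J₁: ẑ×o_n = [0.7668, -0.2929, 0.0000], ω = ẑ
J2: z=[-0.4540, -0.8910, 0.0000] o=[-0.1158, 0.0590, 0.0000] → [-1.0132, 0.5162, 0.2172, -0.4540, -0.8910, 0.0000]
J3: z=[-0.8876, 0.4523, 0.0872] o=[-0.2042, -0.1990, 0.4383] → [0.3655, 0.6125, 0.5441, -0.8876, 0.4523, 0.0872]
J4: z=[-0.8876, 0.4523, 0.0872] o=[-0.3160, -0.4753, 0.7342] → [0.2076, 0.3597, 0.2483, -0.8876, 0.4523, 0.0872]
J5: z=[-0.4291, -0.7434, -0.5131] o=[-0.4431, -0.8499, 1.3831] → [0.2255, -0.1827, 0.0760, -0.4291, -0.7434, -0.5131]
V = J·q̇ = [0.4760, -0.9561, -0.5029, 0.6797, -0.7387, 0.6712]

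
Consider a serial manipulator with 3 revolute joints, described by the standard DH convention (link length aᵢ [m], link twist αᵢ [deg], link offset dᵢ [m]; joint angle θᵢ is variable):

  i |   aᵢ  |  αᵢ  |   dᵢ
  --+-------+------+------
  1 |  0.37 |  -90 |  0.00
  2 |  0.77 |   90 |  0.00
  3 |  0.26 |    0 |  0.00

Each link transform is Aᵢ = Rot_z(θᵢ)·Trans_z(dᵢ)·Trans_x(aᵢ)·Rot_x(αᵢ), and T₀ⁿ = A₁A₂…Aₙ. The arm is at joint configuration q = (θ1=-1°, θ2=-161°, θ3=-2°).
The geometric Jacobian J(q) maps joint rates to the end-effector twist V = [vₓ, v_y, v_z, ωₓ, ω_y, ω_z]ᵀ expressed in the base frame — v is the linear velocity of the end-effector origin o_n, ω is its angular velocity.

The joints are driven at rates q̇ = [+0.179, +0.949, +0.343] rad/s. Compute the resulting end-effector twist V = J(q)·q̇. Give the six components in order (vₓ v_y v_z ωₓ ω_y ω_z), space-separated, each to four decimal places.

0.3165 -0.0245 0.9251 -0.0951 0.9508 -0.1453

o_n = [-0.6038, 0.0015, 0.3353]
J₁: ẑ×o_n = [-0.0015, -0.6038, 0.0000], ω = ẑ
J2: z=[0.0175, 0.9998, 0.0000] o=[0.3699, -0.0065, 0.0000] → [0.3352, -0.0059, 0.9737, 0.0175, 0.9998, 0.0000]
J3: z=[-0.3255, 0.0057, -0.9455] o=[-0.3580, 0.0062, 0.2507] → [-0.0040, 0.2600, 0.0030, -0.3255, 0.0057, -0.9455]
V = J·q̇ = [0.3165, -0.0245, 0.9251, -0.0951, 0.9508, -0.1453]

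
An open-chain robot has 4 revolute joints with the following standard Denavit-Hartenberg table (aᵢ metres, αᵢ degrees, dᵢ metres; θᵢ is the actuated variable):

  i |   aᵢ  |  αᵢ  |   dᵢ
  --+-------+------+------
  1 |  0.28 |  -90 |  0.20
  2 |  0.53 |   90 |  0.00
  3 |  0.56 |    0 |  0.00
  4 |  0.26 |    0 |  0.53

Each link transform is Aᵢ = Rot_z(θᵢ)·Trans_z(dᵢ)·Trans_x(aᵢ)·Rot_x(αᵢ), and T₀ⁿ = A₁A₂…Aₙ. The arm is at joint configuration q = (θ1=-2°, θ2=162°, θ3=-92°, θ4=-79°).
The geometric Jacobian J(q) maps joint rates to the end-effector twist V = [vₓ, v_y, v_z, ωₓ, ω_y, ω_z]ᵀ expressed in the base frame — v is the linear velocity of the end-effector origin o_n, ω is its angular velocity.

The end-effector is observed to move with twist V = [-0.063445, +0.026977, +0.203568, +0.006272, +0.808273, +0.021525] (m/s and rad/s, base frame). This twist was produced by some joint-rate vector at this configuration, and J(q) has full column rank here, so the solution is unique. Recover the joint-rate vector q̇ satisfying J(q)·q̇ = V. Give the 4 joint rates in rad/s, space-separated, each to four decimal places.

-0.0460 0.8080 -0.8100 0.7390

o_n = [0.1815, -0.6070, -0.3824]
J₁: ẑ×o_n = [0.6070, 0.1815, -0.0000], ω = ẑ
J2: z=[0.0349, 0.9994, 0.0000] o=[0.2798, -0.0098, 0.2000] → [-0.5821, 0.0203, 0.0775, 0.0349, 0.9994, 0.0000]
J3: z=[0.3088, -0.0108, -0.9511] o=[-0.2239, 0.0078, 0.0362] → [-0.5802, -0.2562, -0.1855, 0.3088, -0.0108, -0.9511]
J4: z=[0.3088, -0.0108, -0.9511] o=[-0.2249, -0.5521, 0.0423] → [-0.0476, -0.2553, -0.0126, 0.3088, -0.0108, -0.9511]
q̇ = J⁺·V = [-0.0460, 0.8080, -0.8100, 0.7390]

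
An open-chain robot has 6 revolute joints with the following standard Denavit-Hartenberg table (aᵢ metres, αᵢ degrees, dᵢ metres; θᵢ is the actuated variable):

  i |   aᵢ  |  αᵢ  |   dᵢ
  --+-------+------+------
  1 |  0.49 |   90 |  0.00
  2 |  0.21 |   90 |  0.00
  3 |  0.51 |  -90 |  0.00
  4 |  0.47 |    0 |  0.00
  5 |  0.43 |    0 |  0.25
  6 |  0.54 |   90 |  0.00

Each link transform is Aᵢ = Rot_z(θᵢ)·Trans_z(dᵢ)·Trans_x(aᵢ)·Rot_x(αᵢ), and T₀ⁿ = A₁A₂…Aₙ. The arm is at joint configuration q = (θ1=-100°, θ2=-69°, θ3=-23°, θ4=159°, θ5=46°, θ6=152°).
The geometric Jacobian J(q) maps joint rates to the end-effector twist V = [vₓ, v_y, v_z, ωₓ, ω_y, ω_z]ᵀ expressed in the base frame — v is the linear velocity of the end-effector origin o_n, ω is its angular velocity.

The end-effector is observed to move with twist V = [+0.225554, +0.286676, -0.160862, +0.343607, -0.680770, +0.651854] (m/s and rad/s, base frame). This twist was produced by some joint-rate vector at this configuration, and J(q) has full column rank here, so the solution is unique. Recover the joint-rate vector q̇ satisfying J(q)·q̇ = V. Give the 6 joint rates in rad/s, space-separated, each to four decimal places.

-0.0480 0.5670 -0.8210 0.2710 -0.4700 -0.9130

o_n = [-0.2518, -0.5997, -0.4919]
J₁: ẑ×o_n = [0.5997, -0.2518, 0.0000], ω = ẑ
J2: z=[-0.9848, 0.1736, 0.0000] o=[-0.0851, -0.4826, 0.0000] → [-0.0854, -0.4844, 0.1443, -0.9848, 0.1736, 0.0000]
J3: z=[0.1621, 0.9194, -0.3584] o=[-0.0982, -0.5567, -0.1961] → [-0.2874, 0.1030, 0.1343, 0.1621, 0.9194, -0.3584]
J4: z=[-0.9308, 0.0219, -0.3648] o=[0.0689, -0.7570, -0.6343] → [0.0605, 0.2496, -0.1394, -0.9308, 0.0219, -0.3648]
J5: z=[-0.9308, 0.0219, -0.3648] o=[-0.1021, -0.7395, -0.1969] → [0.0445, -0.2200, -0.1269, -0.9308, 0.0219, -0.3648]
J6: z=[-0.9308, 0.0219, -0.3648] o=[-0.4330, -0.4139, -0.0183] → [-0.0782, -0.5069, 0.1690, -0.9308, 0.0219, -0.3648]
q̇ = J⁺·V = [-0.0480, 0.5670, -0.8210, 0.2710, -0.4700, -0.9130]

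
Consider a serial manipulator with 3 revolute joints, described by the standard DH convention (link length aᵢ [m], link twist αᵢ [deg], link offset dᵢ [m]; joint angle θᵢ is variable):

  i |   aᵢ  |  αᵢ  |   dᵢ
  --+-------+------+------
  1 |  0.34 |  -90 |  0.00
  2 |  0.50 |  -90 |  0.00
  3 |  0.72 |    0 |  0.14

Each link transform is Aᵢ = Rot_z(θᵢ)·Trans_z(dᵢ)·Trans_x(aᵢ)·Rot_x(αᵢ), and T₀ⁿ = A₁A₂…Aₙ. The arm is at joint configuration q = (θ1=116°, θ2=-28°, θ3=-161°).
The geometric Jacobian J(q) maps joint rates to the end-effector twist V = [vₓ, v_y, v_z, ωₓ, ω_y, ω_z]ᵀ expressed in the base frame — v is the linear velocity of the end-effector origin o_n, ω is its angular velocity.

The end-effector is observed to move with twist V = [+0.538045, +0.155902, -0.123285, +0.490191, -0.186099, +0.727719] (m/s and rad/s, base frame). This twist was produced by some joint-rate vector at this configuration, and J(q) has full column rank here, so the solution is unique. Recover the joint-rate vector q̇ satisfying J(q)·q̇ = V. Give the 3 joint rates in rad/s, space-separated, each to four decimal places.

0.0090 -0.3590 -0.8140

o_n = [-0.3186, 0.1184, -0.2085]
J₁: ẑ×o_n = [-0.1184, -0.3186, 0.0000], ω = ẑ
J2: z=[-0.8988, -0.4384, 0.0000] o=[-0.1490, 0.3056, 0.0000] → [0.0914, -0.1874, 0.0939, -0.8988, -0.4384, 0.0000]
J3: z=[-0.2058, 0.4220, -0.8829] o=[-0.3426, 0.7024, 0.2347] → [-0.7026, -0.1124, 0.1100, -0.2058, 0.4220, -0.8829]
q̇ = J⁺·V = [0.0090, -0.3590, -0.8140]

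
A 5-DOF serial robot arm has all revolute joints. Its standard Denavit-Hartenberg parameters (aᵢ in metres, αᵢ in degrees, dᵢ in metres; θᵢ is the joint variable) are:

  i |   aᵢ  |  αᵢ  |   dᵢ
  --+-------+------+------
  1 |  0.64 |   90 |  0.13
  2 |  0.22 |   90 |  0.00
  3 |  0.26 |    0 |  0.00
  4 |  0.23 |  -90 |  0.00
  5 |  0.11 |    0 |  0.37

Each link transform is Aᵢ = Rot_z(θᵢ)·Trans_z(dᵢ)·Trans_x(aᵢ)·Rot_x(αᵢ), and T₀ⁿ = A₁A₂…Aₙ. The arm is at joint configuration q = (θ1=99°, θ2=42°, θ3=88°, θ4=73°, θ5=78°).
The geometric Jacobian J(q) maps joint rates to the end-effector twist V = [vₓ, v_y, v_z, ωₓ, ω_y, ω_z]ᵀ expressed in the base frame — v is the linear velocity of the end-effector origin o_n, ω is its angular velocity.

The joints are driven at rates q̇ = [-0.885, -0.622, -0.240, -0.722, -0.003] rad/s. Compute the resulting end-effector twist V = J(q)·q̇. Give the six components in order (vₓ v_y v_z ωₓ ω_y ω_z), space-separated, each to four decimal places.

o_n = [-0.0813, 0.4640, 0.1227]
J₁: ẑ×o_n = [-0.4640, -0.0813, 0.0000], ω = ẑ
J2: z=[0.9877, 0.1564, 0.0000] o=[-0.1001, 0.6321, 0.1300] → [-0.0011, 0.0073, -0.1690, 0.9877, 0.1564, 0.0000]
J3: z=[-0.1047, 0.6609, -0.7431] o=[-0.1257, 0.7936, 0.2772] → [-0.3471, -0.0492, 0.0051, -0.1047, 0.6609, -0.7431]
J4: z=[-0.1047, 0.6609, -0.7431] o=[0.1299, 0.8409, 0.2833] → [-0.3862, 0.1401, 0.1790, -0.1047, 0.6609, -0.7431]
J5: z=[-0.8960, -0.3869, -0.2178] o=[0.2291, 0.6930, 0.1378] → [-0.0440, 0.0541, 0.0851, -0.8960, -0.3869, -0.2178]
V = J·q̇ = [0.7737, -0.0221, -0.0256, -0.5110, -0.7319, -0.1694]

0.7737 -0.0221 -0.0256 -0.5110 -0.7319 -0.1694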